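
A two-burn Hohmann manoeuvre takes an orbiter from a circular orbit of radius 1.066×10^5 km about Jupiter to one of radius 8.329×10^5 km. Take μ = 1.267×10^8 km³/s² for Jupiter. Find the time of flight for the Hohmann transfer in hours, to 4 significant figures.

Semi-major axis of the transfer orbit: a_t = (1.066×10^5 + 8.329×10^5)/2 = 4.6975×10^5 km.
Half the transfer-orbit period gives t = π√(a_t³/μ) = 89860 s.
Converting: 89860 s ÷ 3600 s/hour = 24.96 hours.

t = 24.96 hours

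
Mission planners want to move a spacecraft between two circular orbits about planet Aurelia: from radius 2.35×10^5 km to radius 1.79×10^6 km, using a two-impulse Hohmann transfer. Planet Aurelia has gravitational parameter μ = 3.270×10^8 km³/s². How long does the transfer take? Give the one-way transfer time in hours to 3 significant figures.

t = 49.2 hours

Semi-major axis of the transfer orbit: a_t = (2.350×10^5 + 1.790×10^6)/2 = 1.0125×10^6 km.
Half the transfer-orbit period gives t = π√(a_t³/μ) = 1.770×10^5 s.
Converting: 1.770×10^5 s ÷ 3600 s/hour = 49.2 hours.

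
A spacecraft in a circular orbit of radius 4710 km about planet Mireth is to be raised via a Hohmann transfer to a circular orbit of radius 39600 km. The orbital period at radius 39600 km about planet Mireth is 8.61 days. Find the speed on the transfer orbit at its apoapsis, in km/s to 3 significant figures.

v = 0.154 km/s

From Kepler's third law T² = 4π²r³/μ at r = 39600 km, T = 8.61 days = 8.61 × 86400 s = 7.43904×10^5 s: μ = 4π²r³/T² = 4430.08 km³/s².
Semi-major axis of the transfer orbit: a_t = (4710 + 39600)/2 = 22155 km.
At apoapsis, r = 39600 km.
From the vis-viva equation, v = √[μ(2/r − 1/a_t)] = 0.1542 km/s.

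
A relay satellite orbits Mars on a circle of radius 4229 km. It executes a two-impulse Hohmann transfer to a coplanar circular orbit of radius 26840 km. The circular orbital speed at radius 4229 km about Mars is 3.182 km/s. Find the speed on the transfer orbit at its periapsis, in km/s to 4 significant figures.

From the circular-orbit relation v² = μ/r at r = 4229 km: μ = v²r = (3.182)² × 4229 = 42819.1 km³/s².
Semi-major axis of the transfer orbit: a_t = (4229 + 26840)/2 = 15534.5 km.
The periapsis of the transfer ellipse is at r = 4229 km.
From the vis-viva equation, v = √[μ(2/r − 1/a_t)] = 4.183 km/s.

v = 4.183 km/s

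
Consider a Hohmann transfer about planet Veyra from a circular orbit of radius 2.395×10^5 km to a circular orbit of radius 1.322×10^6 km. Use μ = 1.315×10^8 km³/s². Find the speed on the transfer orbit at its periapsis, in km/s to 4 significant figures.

v = 30.49 km/s

Semi-major axis of the transfer orbit: a_t = (2.395×10^5 + 1.322×10^6)/2 = 7.8075×10^5 km.
At periapsis, r = 2.395×10^5 km.
From the vis-viva equation, v = √[μ(2/r − 1/a_t)] = 30.49 km/s.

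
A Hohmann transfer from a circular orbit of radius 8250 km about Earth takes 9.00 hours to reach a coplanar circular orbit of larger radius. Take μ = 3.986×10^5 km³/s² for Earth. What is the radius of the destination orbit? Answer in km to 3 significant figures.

Transfer time t = 9.00 hours = 32400 s, and t = π√(a_t³/μ).
So a_t = (μ t²/π²)^(1/3) = (3.986×10^5 × (32400)² / π²)^(1/3) = 34869 km.
Since a_t = (r₁ + r₂)/2, r₂ = 2a_t − r₁ = 2×34869 − 8250 = 61488 km.

r₂ = 61500 km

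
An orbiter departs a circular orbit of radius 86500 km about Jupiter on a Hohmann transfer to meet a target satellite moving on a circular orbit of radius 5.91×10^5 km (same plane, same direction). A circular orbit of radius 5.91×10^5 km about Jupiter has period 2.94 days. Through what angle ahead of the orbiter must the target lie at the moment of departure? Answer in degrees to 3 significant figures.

φ = 102°

From Kepler's third law T² = 4π²r³/μ at r = 5.91×10^5 km, T = 2.94 days = 2.94 × 86400 s = 2.54016×10^5 s: μ = 4π²r³/T² = 1.26299×10^8 km³/s².
The Hohmann ellipse has a_t = (r₁ + r₂)/2 = 3.3875×10^5 km.
The half-period of the transfer ellipse is t = π√(a_t³/μ) = 55115 s.
The target's mean motion on its circular orbit is ω₂ = √(μ/r₂³) = 2.4735×10^-5 rad/s.
Angle swept by the target during transfer: ω₂·t = 1.3633 rad = 78.11°.
The orbiter traverses 180° on the transfer ellipse, so the target must lead by 180° − 78.11° = 102°.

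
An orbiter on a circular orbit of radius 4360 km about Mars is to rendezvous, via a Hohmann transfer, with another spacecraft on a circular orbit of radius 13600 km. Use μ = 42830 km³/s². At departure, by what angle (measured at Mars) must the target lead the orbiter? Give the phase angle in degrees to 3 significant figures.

φ = 83.4°

The Hohmann ellipse has a_t = (r₁ + r₂)/2 = 8980 km.
Transfer time t = π√(a_t³/μ) = 12917.9 s.
Target angular speed ω₂ = √(μ/r₂³) = 1.30487×10^-4 rad/s.
Angle swept by the target during transfer: ω₂·t = 1.6856 rad = 96.58°.
The orbiter traverses 180° on the transfer ellipse, so the target must lead by 180° − 96.58° = 83.4°.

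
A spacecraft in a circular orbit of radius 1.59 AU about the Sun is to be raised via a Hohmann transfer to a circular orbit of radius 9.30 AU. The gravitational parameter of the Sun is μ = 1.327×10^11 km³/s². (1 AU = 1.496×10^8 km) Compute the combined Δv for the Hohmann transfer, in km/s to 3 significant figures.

In km: r₁ = 1.59 × 1.496×10^8 = 2.37864×10^8 km; r₂ = 9.30 × 1.496×10^8 = 1.39128×10^9 km.
Transfer-ellipse semi-major axis a_t = (r₁ + r₂)/2 = (2.37864×10^8 + 1.39128×10^9)/2 = 8.14572×10^8 km.
Circular speed at r₁: v₁ = √(μ/r₁) = √(1.327×10^11/2.37864×10^8) = 23.6195 km/s.
On the transfer ellipse at r₁, vis-viva gives v_p = √[μ(2/r₁ − 1/a_t)] = 30.8684 km/s.
First burn Δv₁ = |v_p − v₁| = 7.249 km/s.
At r₂, v₂ = √(μ/r₂) = 9.766 km/s.
Transfer-orbit speed at r₂: v_a = √[μ(2/r₂ − 1/a_t)] = 5.277 km/s.
Second burn Δv₂ = |v₂ − v_a| = 4.489 km/s.
Δv = Δv₁ + Δv₂ = 7.249 + 4.489 = 11.74 km/s.

Δv = 11.7 km/s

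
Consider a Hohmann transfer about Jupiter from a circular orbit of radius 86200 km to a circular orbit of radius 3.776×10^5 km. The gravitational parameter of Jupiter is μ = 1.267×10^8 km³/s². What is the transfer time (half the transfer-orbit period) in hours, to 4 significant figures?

The Hohmann ellipse has a_t = (r₁ + r₂)/2 = 2.319×10^5 km.
Half the transfer-orbit period gives t = π√(a_t³/μ) = 31170 s.
Converting: 31170 s ÷ 3600 s/hour = 8.658 hours.

t = 8.658 hours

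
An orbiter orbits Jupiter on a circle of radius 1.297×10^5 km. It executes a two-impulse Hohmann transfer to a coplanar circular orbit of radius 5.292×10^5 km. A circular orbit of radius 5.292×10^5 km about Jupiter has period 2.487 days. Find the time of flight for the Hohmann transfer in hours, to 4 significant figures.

From Kepler's third law T² = 4π²r³/μ at r = 5.292×10^5 km, T = 2.487 days = 2.487 × 86400 s = 2.148768×10^5 s: μ = 4π²r³/T² = 1.26719×10^8 km³/s².
Semi-major axis of the transfer orbit: a_t = (1.297×10^5 + 5.292×10^5)/2 = 3.2945×10^5 km.
By Kepler's third law the transfer-orbit period is T = 2π√(a_t³/μ), so t = T/2 = 52770 s.
Converting: 52770 s ÷ 3600 s/hour = 14.66 hours.

t = 14.66 hours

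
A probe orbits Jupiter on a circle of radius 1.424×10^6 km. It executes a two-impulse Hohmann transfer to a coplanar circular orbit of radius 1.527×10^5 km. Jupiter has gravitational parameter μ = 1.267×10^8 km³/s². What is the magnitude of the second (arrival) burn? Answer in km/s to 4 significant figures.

Semi-major axis of the transfer orbit: a_t = (1.424×10^6 + 1.527×10^5)/2 = 7.8835×10^5 km.
Circular speed at r = 1.527×10^5 km: v_c = √(μ/r) = 28.805 km/s.
Vis-viva on the transfer ellipse at r = 1.527×10^5 km gives v_t = √[μ(2/r − 1/a_t)] = 38.714 km/s.
Δv₂ = |v_t − v_c| = |38.714 − 28.805| = 9.909 km/s.

Δv₂ = 9.909 km/s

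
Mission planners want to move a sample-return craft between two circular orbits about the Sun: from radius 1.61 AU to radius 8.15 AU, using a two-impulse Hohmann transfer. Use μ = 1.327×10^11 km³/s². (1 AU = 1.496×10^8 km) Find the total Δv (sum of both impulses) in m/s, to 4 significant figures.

In km: r₁ = 1.61 × 1.496×10^8 = 2.40856×10^8 km; r₂ = 8.15 × 1.496×10^8 = 1.21924×10^9 km.
The Hohmann ellipse has a_t = (r₁ + r₂)/2 = 7.30048×10^8 km.
At r₁ the circular-orbit speed is v₁ = √(μ/r₁) = 23.4724 km/s.
Transfer-orbit speed at r₁ (v² = μ(2/r − 1/a)): v_p = √[μ(2/r₁ − 1/a_t)] = 30.3337 km/s.
First burn Δv₁ = |v_p − v₁| = 6.861 km/s.
Circular speed at r₂: v₂ = √(μ/r₂) = 10.4326 km/s.
Transfer-orbit speed at r₂: v_a = √[μ(2/r₂ − 1/a_t)] = 5.99230 km/s.
Second burn Δv₂ = |v₂ − v_a| = 4.440 km/s.
Total Δv = Δv₁ + Δv₂ = 11.30 km/s.

Δv = 11300 m/s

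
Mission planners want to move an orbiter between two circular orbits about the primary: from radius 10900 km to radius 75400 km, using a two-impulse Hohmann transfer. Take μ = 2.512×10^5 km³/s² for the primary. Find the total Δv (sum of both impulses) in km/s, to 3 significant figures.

The Hohmann ellipse has a_t = (r₁ + r₂)/2 = 43150 km.
Circular speed at r₁: v₁ = √(μ/r₁) = √(2.512×10^5/10900) = 4.801 km/s.
On the transfer ellipse at r₁, vis-viva equation gives v_p = √[μ(2/r₁ − 1/a_t)] = 6.346 km/s.
First burn Δv₁ = |v_p − v₁| = 1.545 km/s.
At r₂, v₂ = √(μ/r₂) = 1.8253 km/s.
Transfer-orbit speed at r₂: v_a = √[μ(2/r₂ − 1/a_t)] = 0.91738 km/s.
Second burn Δv₂ = |v₂ − v_a| = 0.9079 km/s.
Total Δv = Δv₁ + Δv₂ = 2.453 km/s.

Δv = 2.45 km/s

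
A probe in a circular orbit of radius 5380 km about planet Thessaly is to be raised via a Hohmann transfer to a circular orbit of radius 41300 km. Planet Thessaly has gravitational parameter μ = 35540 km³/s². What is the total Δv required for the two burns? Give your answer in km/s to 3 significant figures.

The Hohmann ellipse has a_t = (r₁ + r₂)/2 = 23340 km.
At r₁ the circular-orbit speed is v₁ = √(μ/r₁) = 2.5702 km/s.
Transfer-orbit speed at r₁ (vis-viva): v_p = √[μ(2/r₁ − 1/a_t)] = 3.4189 km/s.
First burn Δv₁ = |v_p − v₁| = 0.8487 km/s.
Circular speed at r₂: v₂ = √(μ/r₂) = 0.92765 km/s.
Transfer-orbit speed at r₂: v_a = √[μ(2/r₂ − 1/a_t)] = 0.44537 km/s.
Second burn Δv₂ = |v₂ − v_a| = 0.4823 km/s.
Δv = Δv₁ + Δv₂ = 0.8487 + 0.4823 = 1.331 km/s.

Δv = 1.33 km/s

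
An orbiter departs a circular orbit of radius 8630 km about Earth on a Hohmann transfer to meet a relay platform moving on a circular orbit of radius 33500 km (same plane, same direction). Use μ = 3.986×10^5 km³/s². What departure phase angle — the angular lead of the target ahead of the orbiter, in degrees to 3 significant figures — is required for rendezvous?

Semi-major axis of the transfer orbit: a_t = (8630 + 33500)/2 = 21065 km.
The half-period of the transfer ellipse is t = π√(a_t³/μ) = 15213 s.
The target's mean motion on its circular orbit is ω₂ = √(μ/r₂³) = 1.0297×10^-4 rad/s.
Angle swept by the target during transfer: ω₂·t = 1.56648 rad = 89.753°.
Arrival is 180° from departure on the ellipse, so φ = 180° − 89.753° = 90.2°.

φ = 90.2°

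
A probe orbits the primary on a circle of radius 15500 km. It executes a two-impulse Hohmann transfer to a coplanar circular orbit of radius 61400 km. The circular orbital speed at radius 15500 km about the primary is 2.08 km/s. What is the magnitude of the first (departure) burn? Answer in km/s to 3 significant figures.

From the circular-orbit relation v² = μ/r at r = 15500 km: μ = v²r = (2.08)² × 15500 = 67059.2 km³/s².
Semi-major axis of the transfer orbit: a_t = (15500 + 61400)/2 = 38450 km.
On the circular orbit at r = 15500 km, v_c = √(μ/r) = 2.0800 km/s.
Transfer-orbit speed at the same r (vis-viva, a = a_t): v_t = √[μ(2/r − 1/a_t)] = 2.6284 km/s.
Δv₁ = |v_t − v_c| = |2.6284 − 2.0800| = 0.5484 km/s.

Δv₁ = 0.548 km/s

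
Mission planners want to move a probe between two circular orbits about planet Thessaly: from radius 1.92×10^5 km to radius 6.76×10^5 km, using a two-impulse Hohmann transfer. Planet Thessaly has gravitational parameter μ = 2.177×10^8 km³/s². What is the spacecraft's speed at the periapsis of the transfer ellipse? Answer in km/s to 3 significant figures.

The Hohmann ellipse has a_t = (r₁ + r₂)/2 = 4.340×10^5 km.
The periapsis of the transfer ellipse is at r = 1.920×10^5 km.
Applying v² = μ(2/r − 1/a_t): v = 42.02 km/s.

v = 42.0 km/s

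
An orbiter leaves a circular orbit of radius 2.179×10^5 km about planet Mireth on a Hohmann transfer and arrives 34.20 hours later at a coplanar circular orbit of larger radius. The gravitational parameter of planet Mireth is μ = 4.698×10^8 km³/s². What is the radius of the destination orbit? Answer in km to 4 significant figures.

r₂ = 1.576×10^6 km

Transfer time t = 34.20 hours = 1.2312×10^5 s, and t = π√(a_t³/μ).
So a_t = (μ t²/π²)^(1/3) = (4.698×10^8 × (1.2312×10^5)² / π²)^(1/3) = 8.9693×10^5 km.
Since a_t = (r₁ + r₂)/2, r₂ = 2a_t − r₁ = 2×8.9693×10^5 − 2.179×10^5 = 1.57596×10^6 km.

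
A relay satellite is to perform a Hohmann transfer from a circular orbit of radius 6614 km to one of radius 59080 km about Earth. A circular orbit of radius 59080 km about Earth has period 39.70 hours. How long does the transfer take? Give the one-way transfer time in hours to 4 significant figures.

From Kepler's third law T² = 4π²r³/μ at r = 59080 km, T = 39.70 hours = 39.70 × 3600 s = 1.4292×10^5 s: μ = 4π²r³/T² = 3.98561×10^5 km³/s².
Transfer-ellipse semi-major axis a_t = (r₁ + r₂)/2 = (6614 + 59080)/2 = 32847 km.
Transfer time t = π√(a_t³/μ) = π√((32847)³ / 3.98561×10^5) = 29624 s.
Converting: 29624 s ÷ 3600 s/hour = 8.229 hours.

t = 8.229 hours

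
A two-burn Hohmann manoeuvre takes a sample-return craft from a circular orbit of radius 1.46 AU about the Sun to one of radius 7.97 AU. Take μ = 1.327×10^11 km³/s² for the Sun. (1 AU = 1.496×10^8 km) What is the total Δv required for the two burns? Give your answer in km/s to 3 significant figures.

In km: r₁ = 1.46 × 1.496×10^8 = 2.18416×10^8 km; r₂ = 7.97 × 1.496×10^8 = 1.192312×10^9 km.
Semi-major axis of the transfer orbit: a_t = (2.18416×10^8 + 1.192312×10^9)/2 = 7.05364×10^8 km.
Circular speed at r₁: v₁ = √(μ/r₁) = √(1.327×10^11/2.18416×10^8) = 24.649 km/s.
Transfer-orbit speed at r₁ (v² = μ(2/r − 1/a)): v_p = √[μ(2/r₁ − 1/a_t)] = 32.047 km/s.
First burn Δv₁ = |v_p − v₁| = 7.398 km/s.
Circular speed at r₂: v₂ = √(μ/r₂) = 10.55 km/s.
Transfer-orbit speed at r₂: v_a = √[μ(2/r₂ − 1/a_t)] = 5.871 km/s.
Second burn Δv₂ = |v₂ − v_a| = 4.679 km/s.
Δv = Δv₁ + Δv₂ = 7.398 + 4.679 = 12.08 km/s.

Δv = 12.1 km/s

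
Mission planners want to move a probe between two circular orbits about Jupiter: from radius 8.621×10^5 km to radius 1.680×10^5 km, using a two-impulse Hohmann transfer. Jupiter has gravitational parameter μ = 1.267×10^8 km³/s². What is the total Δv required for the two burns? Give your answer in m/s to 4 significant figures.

Δv = 13270 m/s

The Hohmann ellipse has a_t = (r₁ + r₂)/2 = 5.1505×10^5 km.
Circular speed at r₁: v₁ = √(μ/r₁) = √(1.267×10^8/8.621×10^5) = 12.123 km/s.
Transfer-orbit speed at r₁ (vis-viva): v_a = √[μ(2/r₁ − 1/a_t)] = 6.9237 km/s.
First burn Δv₁ = |v_a − v₁| = 5.199 km/s.
At r₂, v₂ = √(μ/r₂) = 27.462 km/s.
Transfer-orbit speed at r₂: v_p = √[μ(2/r₂ − 1/a_t)] = 35.529 km/s.
Second burn Δv₂ = |v₂ − v_p| = 8.067 km/s.
Δv = Δv₁ + Δv₂ = 5.199 + 8.067 = 13.27 km/s.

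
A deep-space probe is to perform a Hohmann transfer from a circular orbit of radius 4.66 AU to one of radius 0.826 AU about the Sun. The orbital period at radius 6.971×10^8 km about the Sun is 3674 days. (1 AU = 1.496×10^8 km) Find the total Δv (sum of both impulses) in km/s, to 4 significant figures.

Δv = 16.17 km/s

From Kepler's third law T² = 4π²r³/μ at r = 6.971×10^8 km, T = 3674 days = 3674 × 86400 s = 3.174336×10^8 s: μ = 4π²r³/T² = 1.32721×10^11 km³/s².
In km: r₁ = 4.66 × 1.496×10^8 = 6.97136×10^8 km; r₂ = 0.826 × 1.496×10^8 = 1.235696×10^8 km.
Transfer-ellipse semi-major axis a_t = (r₁ + r₂)/2 = (6.97136×10^8 + 1.235696×10^8)/2 = 4.103528×10^8 km.
Circular speed at r₁: v₁ = √(μ/r₁) = √(1.32721×10^11/6.97136×10^8) = 13.798 km/s.
Transfer-orbit speed at r₁ (vis-viva equation): v_a = √[μ(2/r₁ − 1/a_t)] = 7.5716 km/s.
First burn Δv₁ = |v_a − v₁| = 6.226 km/s.
Circular speed at r₂: v₂ = √(μ/r₂) = 32.772817 km/s.
Transfer-orbit speed at r₂: v_p = √[μ(2/r₂ − 1/a_t)] = 42.716320 km/s.
Second burn Δv₂ = |v₂ − v_p| = 9.944 km/s.
Δv = Δv₁ + Δv₂ = 6.226 + 9.944 = 16.17 km/s.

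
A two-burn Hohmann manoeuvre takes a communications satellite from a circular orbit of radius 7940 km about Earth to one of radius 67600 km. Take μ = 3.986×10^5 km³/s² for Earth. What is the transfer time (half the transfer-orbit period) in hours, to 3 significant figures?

t = 10.1 hours

Semi-major axis of the transfer orbit: a_t = (7940 + 67600)/2 = 37770 km.
By Kepler's third law the transfer-orbit period is T = 2π√(a_t³/μ), so t = T/2 = 36530 s.
Converting: 36530 s ÷ 3600 s/hour = 10.1 hours.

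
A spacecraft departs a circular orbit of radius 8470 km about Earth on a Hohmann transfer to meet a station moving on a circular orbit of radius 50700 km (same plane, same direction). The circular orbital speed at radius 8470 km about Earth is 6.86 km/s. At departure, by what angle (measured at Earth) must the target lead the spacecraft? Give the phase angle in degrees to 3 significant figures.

φ = 99.8°

From the circular-orbit relation v² = μ/r at r = 8470 km: μ = v²r = (6.86)² × 8470 = 3.98595×10^5 km³/s².
The Hohmann ellipse has a_t = (r₁ + r₂)/2 = 29585 km.
Transfer time t = π√(a_t³/μ) = 25322 s.
The target's mean motion on its circular orbit is ω₂ = √(μ/r₂³) = 5.5304×10^-5 rad/s.
Angle swept by the target during transfer: ω₂·t = 1.4004 rad = 80.24°.
The spacecraft traverses 180° on the transfer ellipse, so the target must lead by 180° − 80.24° = 99.8°.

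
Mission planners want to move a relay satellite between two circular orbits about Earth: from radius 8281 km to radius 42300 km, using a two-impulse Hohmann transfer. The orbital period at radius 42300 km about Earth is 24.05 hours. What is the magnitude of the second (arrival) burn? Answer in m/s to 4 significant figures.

From Kepler's third law T² = 4π²r³/μ at r = 42300 km, T = 24.05 hours = 24.05 × 3600 s = 86580 s: μ = 4π²r³/T² = 3.98608×10^5 km³/s².
Semi-major axis of the transfer orbit: a_t = (8281 + 42300)/2 = 25290.5 km.
Circular speed at r = 42300 km: v_c = √(μ/r) = 3.070 km/s.
Vis-viva on the transfer ellipse at r = 42300 km gives v_t = √[μ(2/r − 1/a_t)] = 1.757 km/s.
Δv₂ = |v_t − v_c| = |1.757 − 3.070| = 1.313 km/s.

Δv₂ = 1313 m/s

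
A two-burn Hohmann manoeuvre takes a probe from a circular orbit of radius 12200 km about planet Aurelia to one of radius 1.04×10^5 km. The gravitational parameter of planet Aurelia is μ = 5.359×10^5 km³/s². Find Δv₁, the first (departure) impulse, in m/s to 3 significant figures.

Semi-major axis of the transfer orbit: a_t = (12200 + 1.040×10^5)/2 = 58100 km.
Circular speed at r = 12200 km: v_c = √(μ/r) = 6.6277 km/s.
Transfer-orbit speed at the same r (vis-viva, a = a_t): v_t = √[μ(2/r − 1/a_t)] = 8.8673 km/s.
Δv₁ = |v_t − v_c| = |8.8673 − 6.6277| = 2.240 km/s.

Δv₁ = 2240 m/s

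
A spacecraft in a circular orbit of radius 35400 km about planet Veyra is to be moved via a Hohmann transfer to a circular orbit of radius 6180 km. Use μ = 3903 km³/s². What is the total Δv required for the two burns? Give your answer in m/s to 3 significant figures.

Δv = 393 m/s

Transfer-ellipse semi-major axis a_t = (r₁ + r₂)/2 = (35400 + 6180)/2 = 20790 km.
Circular speed at r₁: v₁ = √(μ/r₁) = √(3903/35400) = 0.3320 km/s.
Transfer-orbit speed at r₁ (vis-viva): v_a = √[μ(2/r₁ − 1/a_t)] = 0.1810 km/s.
First burn Δv₁ = |v_a − v₁| = 0.1510 km/s.
At r₂, v₂ = √(μ/r₂) = 0.7947 km/s.
Transfer-orbit speed at r₂: v_p = √[μ(2/r₂ − 1/a_t)] = 1.037 km/s.
Second burn Δv₂ = |v₂ − v_p| = 0.2423 km/s.
Total Δv = Δv₁ + Δv₂ = 0.3933 km/s.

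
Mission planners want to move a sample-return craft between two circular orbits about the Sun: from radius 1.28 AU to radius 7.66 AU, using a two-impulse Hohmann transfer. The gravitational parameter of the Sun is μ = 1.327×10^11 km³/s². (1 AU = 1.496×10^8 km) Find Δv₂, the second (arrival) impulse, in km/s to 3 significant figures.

In km: r₁ = 1.28 × 1.496×10^8 = 1.91488×10^8 km; r₂ = 7.66 × 1.496×10^8 = 1.145936×10^9 km.
Transfer-ellipse semi-major axis a_t = (r₁ + r₂)/2 = (1.91488×10^8 + 1.145936×10^9)/2 = 6.68712×10^8 km.
Circular speed at r = 1.145936×10^9 km: v_c = √(μ/r) = 10.7611 km/s.
Vis-viva on the transfer ellipse at r = 1.145936×10^9 km gives v_t = √[μ(2/r − 1/a_t)] = 5.75846 km/s.
Δv₂ = |v_t − v_c| = |5.75846 − 10.7611| = 5.003 km/s.

Δv₂ = 5.00 km/s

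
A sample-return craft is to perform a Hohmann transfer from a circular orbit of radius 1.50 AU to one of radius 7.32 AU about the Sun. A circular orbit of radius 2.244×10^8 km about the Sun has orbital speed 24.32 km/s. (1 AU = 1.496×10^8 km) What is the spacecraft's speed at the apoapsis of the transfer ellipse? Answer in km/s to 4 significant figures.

v = 6.421 km/s

From the circular-orbit relation v² = μ/r at r = 2.244×10^8 km: μ = v²r = (24.32)² × 2.244×10^8 = 1.32724×10^11 km³/s².
In km: r₁ = 1.50 × 1.496×10^8 = 2.244×10^8 km; r₂ = 7.32 × 1.496×10^8 = 1.095072×10^9 km.
Transfer-ellipse semi-major axis a_t = (r₁ + r₂)/2 = (2.244×10^8 + 1.095072×10^9)/2 = 6.59736×10^8 km.
The apoapsis of the transfer ellipse is at r = 1.095072×10^9 km.
Applying v² = μ(2/r − 1/a_t): v = 6.421 km/s.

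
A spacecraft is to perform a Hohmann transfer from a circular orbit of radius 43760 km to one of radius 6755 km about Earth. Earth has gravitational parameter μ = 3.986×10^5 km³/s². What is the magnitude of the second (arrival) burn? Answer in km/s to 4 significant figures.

Δv₂ = 2.429 km/s

Semi-major axis of the transfer orbit: a_t = (43760 + 6755)/2 = 25257.5 km.
On the circular orbit at r = 6755 km, v_c = √(μ/r) = 7.6817 km/s.
Vis-viva on the transfer ellipse at r = 6755 km gives v_t = √[μ(2/r − 1/a_t)] = 10.111 km/s.
Δv₂ = |v_t − v_c| = |10.111 − 7.6817| = 2.429 km/s.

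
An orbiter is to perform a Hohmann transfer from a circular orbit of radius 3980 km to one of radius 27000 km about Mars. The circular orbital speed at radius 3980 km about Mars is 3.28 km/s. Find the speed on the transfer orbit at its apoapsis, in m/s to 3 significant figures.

From the circular-orbit relation v² = μ/r at r = 3980 km: μ = v²r = (3.28)² × 3980 = 42818.4 km³/s².
Transfer-ellipse semi-major axis a_t = (r₁ + r₂)/2 = (3980 + 27000)/2 = 15490 km.
At apoapsis, r = 27000 km.
From the vis-viva equation, v = √[μ(2/r − 1/a_t)] = 0.6383 km/s.

v = 638 m/s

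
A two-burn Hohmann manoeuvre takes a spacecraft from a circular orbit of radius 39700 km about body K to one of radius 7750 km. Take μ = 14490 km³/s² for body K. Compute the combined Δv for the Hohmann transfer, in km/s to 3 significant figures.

Δv = 0.660 km/s

The Hohmann ellipse has a_t = (r₁ + r₂)/2 = 23725 km.
Circular speed at r₁: v₁ = √(μ/r₁) = √(14490/39700) = 0.60414 km/s.
Transfer-orbit speed at r₁ (v² = μ(2/r − 1/a)): v_a = √[μ(2/r₁ − 1/a_t)] = 0.34529 km/s.
First burn Δv₁ = |v_a − v₁| = 0.25885 km/s.
At r₂, v₂ = √(μ/r₂) = 1.36736 km/s.
Transfer-orbit speed at r₂: v_p = √[μ(2/r₂ − 1/a_t)] = 1.76879 km/s.
Second burn Δv₂ = |v₂ − v_p| = 0.40143 km/s.
Δv = Δv₁ + Δv₂ = 0.25885 + 0.40143 = 0.6603 km/s.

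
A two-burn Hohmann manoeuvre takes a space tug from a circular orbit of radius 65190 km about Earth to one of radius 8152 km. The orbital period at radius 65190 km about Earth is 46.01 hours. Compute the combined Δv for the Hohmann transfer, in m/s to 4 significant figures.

Δv = 3638 m/s

From Kepler's third law T² = 4π²r³/μ at r = 65190 km, T = 46.01 hours = 46.01 × 3600 s = 1.65636×10^5 s: μ = 4π²r³/T² = 3.98651×10^5 km³/s².
Semi-major axis of the transfer orbit: a_t = (65190 + 8152)/2 = 36671 km.
Circular speed at r₁: v₁ = √(μ/r₁) = √(3.98651×10^5/65190) = 2.473 km/s.
On the transfer ellipse at r₁, vis-viva equation gives v_a = √[μ(2/r₁ − 1/a_t)] = 1.166 km/s.
First burn Δv₁ = |v_a − v₁| = 1.307 km/s.
At r₂, v₂ = √(μ/r₂) = 6.993 km/s.
Transfer-orbit speed at r₂: v_p = √[μ(2/r₂ − 1/a_t)] = 9.324 km/s.
Second burn Δv₂ = |v₂ − v_p| = 2.331 km/s.
Total Δv = Δv₁ + Δv₂ = 3.638 km/s.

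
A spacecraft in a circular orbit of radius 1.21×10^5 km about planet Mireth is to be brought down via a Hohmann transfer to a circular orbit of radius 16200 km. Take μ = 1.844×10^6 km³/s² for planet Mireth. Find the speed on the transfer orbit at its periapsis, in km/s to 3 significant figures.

v = 14.2 km/s

Transfer-ellipse semi-major axis a_t = (r₁ + r₂)/2 = (1.210×10^5 + 16200)/2 = 68600 km.
At periapsis, r = 16200 km.
Applying v² = μ(2/r − 1/a_t): v = 14.17 km/s.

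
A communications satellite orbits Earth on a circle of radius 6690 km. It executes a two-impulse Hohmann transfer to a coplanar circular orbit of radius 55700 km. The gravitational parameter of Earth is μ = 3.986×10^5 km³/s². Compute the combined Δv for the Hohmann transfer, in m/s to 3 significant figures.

Δv = 4030 m/s

The Hohmann ellipse has a_t = (r₁ + r₂)/2 = 31195 km.
Circular speed at r₁: v₁ = √(μ/r₁) = √(3.986×10^5/6690) = 7.71890 km/s.
Transfer-orbit speed at r₁ (vis-viva equation): v_p = √[μ(2/r₁ − 1/a_t)] = 10.3143 km/s.
First burn Δv₁ = |v_p − v₁| = 2.5954 km/s.
At r₂, v₂ = √(μ/r₂) = 2.6751 km/s.
Transfer-orbit speed at r₂: v_a = √[μ(2/r₂ − 1/a_t)] = 1.2388 km/s.
Second burn Δv₂ = |v₂ − v_a| = 1.4363 km/s.
Δv = Δv₁ + Δv₂ = 2.5954 + 1.4363 = 4.032 km/s.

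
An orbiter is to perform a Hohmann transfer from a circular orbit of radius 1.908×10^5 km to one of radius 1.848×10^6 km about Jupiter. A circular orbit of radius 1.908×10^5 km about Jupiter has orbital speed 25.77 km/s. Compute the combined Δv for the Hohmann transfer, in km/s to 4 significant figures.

Δv = 13.63 km/s

From the circular-orbit relation v² = μ/r at r = 1.908×10^5 km: μ = v²r = (25.77)² × 1.908×10^5 = 1.26709×10^8 km³/s².
Transfer-ellipse semi-major axis a_t = (r₁ + r₂)/2 = (1.908×10^5 + 1.848×10^6)/2 = 1.0194×10^6 km.
Circular speed at r₁: v₁ = √(μ/r₁) = √(1.26709×10^8/1.908×10^5) = 25.7700 km/s.
Transfer-orbit speed at r₁ (v² = μ(2/r − 1/a)): v_p = √[μ(2/r₁ − 1/a_t)] = 34.6971 km/s.
First burn Δv₁ = |v_p − v₁| = 8.9271 km/s.
Circular speed at r₂: v₂ = √(μ/r₂) = 8.28042 km/s.
Transfer-orbit speed at r₂: v_a = √[μ(2/r₂ − 1/a_t)] = 3.58236 km/s.
Second burn Δv₂ = |v₂ − v_a| = 4.6981 km/s.
Δv = Δv₁ + Δv₂ = 8.9271 + 4.6981 = 13.63 km/s.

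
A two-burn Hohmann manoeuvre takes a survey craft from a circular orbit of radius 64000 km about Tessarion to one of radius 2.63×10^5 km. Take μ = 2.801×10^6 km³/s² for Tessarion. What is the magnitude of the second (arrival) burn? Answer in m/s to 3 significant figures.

Semi-major axis of the transfer orbit: a_t = (64000 + 2.630×10^5)/2 = 1.635×10^5 km.
On the circular orbit at r = 2.630×10^5 km, v_c = √(μ/r) = 3.2635 km/s.
Vis-viva on the transfer ellipse at r = 2.630×10^5 km gives v_t = √[μ(2/r − 1/a_t)] = 2.0418 km/s.
Δv₂ = |v_t − v_c| = |2.0418 − 3.2635| = 1.222 km/s.

Δv₂ = 1220 m/s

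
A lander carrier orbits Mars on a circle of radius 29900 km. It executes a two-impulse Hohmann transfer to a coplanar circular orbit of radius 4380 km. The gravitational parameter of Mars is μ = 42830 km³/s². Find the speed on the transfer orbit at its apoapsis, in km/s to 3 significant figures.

v = 0.605 km/s

Semi-major axis of the transfer orbit: a_t = (29900 + 4380)/2 = 17140 km.
At apoapsis, r = 29900 km.
From the vis-viva equation, v = √[μ(2/r − 1/a_t)] = 0.6050 km/s.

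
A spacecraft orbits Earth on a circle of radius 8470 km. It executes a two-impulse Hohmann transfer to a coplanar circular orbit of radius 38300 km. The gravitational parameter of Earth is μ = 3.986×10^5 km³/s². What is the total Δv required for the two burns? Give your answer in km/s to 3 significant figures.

Δv = 3.20 km/s

Transfer-ellipse semi-major axis a_t = (r₁ + r₂)/2 = (8470 + 38300)/2 = 23385 km.
At r₁ the circular-orbit speed is v₁ = √(μ/r₁) = 6.860 km/s.
On the transfer ellipse at r₁, vis-viva equation gives v_p = √[μ(2/r₁ − 1/a_t)] = 8.779 km/s.
First burn Δv₁ = |v_p − v₁| = 1.919 km/s.
Circular speed at r₂: v₂ = √(μ/r₂) = 3.22604 km/s.
Transfer-orbit speed at r₂: v_a = √[μ(2/r₂ − 1/a_t)] = 1.94152 km/s.
Second burn Δv₂ = |v₂ − v_a| = 1.285 km/s.
Total Δv = Δv₁ + Δv₂ = 3.204 km/s.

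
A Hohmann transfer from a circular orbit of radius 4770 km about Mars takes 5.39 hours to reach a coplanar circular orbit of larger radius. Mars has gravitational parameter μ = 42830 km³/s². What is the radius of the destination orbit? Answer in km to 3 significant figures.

Transfer time t = 5.39 hours = 19404 s, and t = π√(a_t³/μ).
So a_t = (μ t²/π²)^(1/3) = (42830 × (19404)² / π²)^(1/3) = 11778 km.
Since a_t = (r₁ + r₂)/2, r₂ = 2a_t − r₁ = 2×11778 − 4770 = 18786 km.

r₂ = 18800 km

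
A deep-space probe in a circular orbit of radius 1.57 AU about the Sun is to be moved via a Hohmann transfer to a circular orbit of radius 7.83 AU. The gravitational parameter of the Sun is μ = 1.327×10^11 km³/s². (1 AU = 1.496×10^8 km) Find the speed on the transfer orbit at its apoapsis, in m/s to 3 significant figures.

In km: r₁ = 1.57 × 1.496×10^8 = 2.34872×10^8 km; r₂ = 7.83 × 1.496×10^8 = 1.171368×10^9 km.
Semi-major axis of the transfer orbit: a_t = (2.34872×10^8 + 1.171368×10^9)/2 = 7.0312×10^8 km.
At apoapsis, r = 1.171368×10^9 km.
From the vis-viva equation, v = √[μ(2/r − 1/a_t)] = 6.152 km/s.

v = 6150 m/s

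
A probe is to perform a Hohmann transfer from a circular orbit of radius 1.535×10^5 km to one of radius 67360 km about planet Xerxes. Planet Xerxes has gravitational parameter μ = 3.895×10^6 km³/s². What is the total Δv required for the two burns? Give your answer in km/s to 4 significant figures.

Δv = 2.464 km/s

The Hohmann ellipse has a_t = (r₁ + r₂)/2 = 1.1043×10^5 km.
Circular speed at r₁: v₁ = √(μ/r₁) = √(3.895×10^6/1.535×10^5) = 5.037 km/s.
On the transfer ellipse at r₁, vis-viva gives v_a = √[μ(2/r₁ − 1/a_t)] = 3.934 km/s.
First burn Δv₁ = |v_a − v₁| = 1.103 km/s.
At r₂, v₂ = √(μ/r₂) = 7.604 km/s.
Transfer-orbit speed at r₂: v_p = √[μ(2/r₂ − 1/a_t)] = 8.965 km/s.
Second burn Δv₂ = |v₂ − v_p| = 1.361 km/s.
Total Δv = Δv₁ + Δv₂ = 2.464 km/s.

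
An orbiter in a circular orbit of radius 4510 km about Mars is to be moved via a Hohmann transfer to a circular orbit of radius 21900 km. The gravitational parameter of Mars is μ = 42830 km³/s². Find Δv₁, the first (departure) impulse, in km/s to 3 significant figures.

Δv₁ = 0.887 km/s

The Hohmann ellipse has a_t = (r₁ + r₂)/2 = 13205 km.
On the circular orbit at r = 4510 km, v_c = √(μ/r) = 3.0817 km/s.
Transfer-orbit speed at the same r (vis-viva, a = a_t): v_t = √[μ(2/r − 1/a_t)] = 3.9686 km/s.
Δv₁ = |v_t − v_c| = |3.9686 − 3.0817| = 0.8869 km/s.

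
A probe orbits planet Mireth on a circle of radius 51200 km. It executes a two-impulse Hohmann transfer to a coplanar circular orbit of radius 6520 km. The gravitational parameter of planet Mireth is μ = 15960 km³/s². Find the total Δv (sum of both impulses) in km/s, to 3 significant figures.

Semi-major axis of the transfer orbit: a_t = (51200 + 6520)/2 = 28860 km.
Circular speed at r₁: v₁ = √(μ/r₁) = √(15960/51200) = 0.5583 km/s.
Transfer-orbit speed at r₁ (vis-viva equation): v_a = √[μ(2/r₁ − 1/a_t)] = 0.2654 km/s.
First burn Δv₁ = |v_a − v₁| = 0.2929 km/s.
At r₂, v₂ = √(μ/r₂) = 1.5645615 km/s.
Transfer-orbit speed at r₂: v_p = √[μ(2/r₂ − 1/a_t)] = 2.0839124 km/s.
Second burn Δv₂ = |v₂ − v_p| = 0.5194 km/s.
Total Δv = Δv₁ + Δv₂ = 0.8123 km/s.

Δv = 0.812 km/s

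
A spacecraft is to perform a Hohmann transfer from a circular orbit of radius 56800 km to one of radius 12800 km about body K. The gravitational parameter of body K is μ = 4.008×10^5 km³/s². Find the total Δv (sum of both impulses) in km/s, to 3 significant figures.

Δv = 2.60 km/s

Semi-major axis of the transfer orbit: a_t = (56800 + 12800)/2 = 34800 km.
At r₁ the circular-orbit speed is v₁ = √(μ/r₁) = 2.65638 km/s.
On the transfer ellipse at r₁, vis-viva gives v_a = √[μ(2/r₁ − 1/a_t)] = 1.61104 km/s.
First burn Δv₁ = |v_a − v₁| = 1.04534 km/s.
At r₂, v₂ = √(μ/r₂) = 5.59576 km/s.
Transfer-orbit speed at r₂: v_p = √[μ(2/r₂ − 1/a_t)] = 7.14897 km/s.
Second burn Δv₂ = |v₂ − v_p| = 1.55321 km/s.
Total Δv = Δv₁ + Δv₂ = 2.599 km/s.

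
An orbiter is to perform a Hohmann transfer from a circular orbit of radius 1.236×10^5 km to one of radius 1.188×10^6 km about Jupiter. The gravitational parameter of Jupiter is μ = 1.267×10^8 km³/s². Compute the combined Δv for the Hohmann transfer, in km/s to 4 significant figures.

Δv = 16.92 km/s

Semi-major axis of the transfer orbit: a_t = (1.236×10^5 + 1.188×10^6)/2 = 6.558×10^5 km.
Circular speed at r₁: v₁ = √(μ/r₁) = √(1.267×10^8/1.236×10^5) = 32.0169 km/s.
Transfer-orbit speed at r₁ (v² = μ(2/r − 1/a)): v_p = √[μ(2/r₁ − 1/a_t)] = 43.0925 km/s.
First burn Δv₁ = |v_p − v₁| = 11.08 km/s.
At r₂, v₂ = √(μ/r₂) = 10.327 km/s.
Transfer-orbit speed at r₂: v_a = √[μ(2/r₂ − 1/a_t)] = 4.4834 km/s.
Second burn Δv₂ = |v₂ − v_a| = 5.844 km/s.
Δv = Δv₁ + Δv₂ = 11.08 + 5.844 = 16.92 km/s.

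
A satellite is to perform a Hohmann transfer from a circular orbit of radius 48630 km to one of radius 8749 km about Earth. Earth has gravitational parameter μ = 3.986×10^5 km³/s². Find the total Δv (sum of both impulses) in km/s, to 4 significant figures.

Semi-major axis of the transfer orbit: a_t = (48630 + 8749)/2 = 28689.5 km.
Circular speed at r₁: v₁ = √(μ/r₁) = √(3.986×10^5/48630) = 2.863 km/s.
On the transfer ellipse at r₁, v² = μ(2/r − 1/a) gives v_a = √[μ(2/r₁ − 1/a_t)] = 1.581 km/s.
First burn Δv₁ = |v_a − v₁| = 1.282 km/s.
Circular speed at r₂: v₂ = √(μ/r₂) = 6.750 km/s.
Transfer-orbit speed at r₂: v_p = √[μ(2/r₂ − 1/a_t)] = 8.788 km/s.
Second burn Δv₂ = |v₂ − v_p| = 2.038 km/s.
Δv = Δv₁ + Δv₂ = 1.282 + 2.038 = 3.320 km/s.

Δv = 3.320 km/s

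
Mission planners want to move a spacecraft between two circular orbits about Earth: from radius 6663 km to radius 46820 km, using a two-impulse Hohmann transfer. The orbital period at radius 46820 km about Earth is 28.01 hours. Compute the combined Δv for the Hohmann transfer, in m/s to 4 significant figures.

From Kepler's third law T² = 4π²r³/μ at r = 46820 km, T = 28.01 hours = 28.01 × 3600 s = 1.00836×10^5 s: μ = 4π²r³/T² = 3.98495×10^5 km³/s².
Transfer-ellipse semi-major axis a_t = (r₁ + r₂)/2 = (6663 + 46820)/2 = 26741.5 km.
Circular speed at r₁: v₁ = √(μ/r₁) = √(3.98495×10^5/6663) = 7.7335067 km/s.
On the transfer ellipse at r₁, v² = μ(2/r − 1/a) gives v_p = √[μ(2/r₁ − 1/a_t)] = 10.232913 km/s.
First burn Δv₁ = |v_p − v₁| = 2.49941 km/s.
Circular speed at r₂: v₂ = √(μ/r₂) = 2.91740 km/s.
Transfer-orbit speed at r₂: v_a = √[μ(2/r₂ − 1/a_t)] = 1.45626 km/s.
Second burn Δv₂ = |v₂ − v_a| = 1.46114 km/s.
Total Δv = Δv₁ + Δv₂ = 3.961 km/s.

Δv = 3961 m/s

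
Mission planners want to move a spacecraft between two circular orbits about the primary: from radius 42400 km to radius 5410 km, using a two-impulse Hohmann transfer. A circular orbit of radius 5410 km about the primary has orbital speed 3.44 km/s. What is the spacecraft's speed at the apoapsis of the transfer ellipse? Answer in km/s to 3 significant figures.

From the circular-orbit relation v² = μ/r at r = 5410 km: μ = v²r = (3.44)² × 5410 = 64019.8 km³/s².
The Hohmann ellipse has a_t = (r₁ + r₂)/2 = 23905 km.
The apoapsis of the transfer ellipse is at r = 42400 km.
Vis-viva: v = √[μ(2/r − 1/a_t)] = √[64019.8 × (2/42400 − 1/23905)] = 0.5846 km/s.

v = 0.585 km/s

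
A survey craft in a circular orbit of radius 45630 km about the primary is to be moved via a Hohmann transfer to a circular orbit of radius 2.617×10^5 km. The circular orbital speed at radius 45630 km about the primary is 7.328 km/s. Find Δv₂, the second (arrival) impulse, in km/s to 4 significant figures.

From the circular-orbit relation v² = μ/r at r = 45630 km: μ = v²r = (7.328)² × 45630 = 2.45031×10^6 km³/s².
Semi-major axis of the transfer orbit: a_t = (45630 + 2.617×10^5)/2 = 1.53665×10^5 km.
Circular speed at r = 2.617×10^5 km: v_c = √(μ/r) = 3.05991 km/s.
Transfer-orbit speed at the same r (vis-viva, a = a_t): v_t = √[μ(2/r − 1/a_t)] = 1.66743 km/s.
Δv₂ = |v_t − v_c| = |1.66743 − 3.05991| = 1.392 km/s.

Δv₂ = 1.392 km/s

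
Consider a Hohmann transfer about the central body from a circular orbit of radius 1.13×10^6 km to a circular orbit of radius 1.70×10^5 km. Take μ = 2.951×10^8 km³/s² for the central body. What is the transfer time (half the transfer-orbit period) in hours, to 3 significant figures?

t = 26.6 hours

The Hohmann ellipse has a_t = (r₁ + r₂)/2 = 6.500×10^5 km.
Transfer time t = π√(a_t³/μ) = π√((6.500×10^5)³ / 2.951×10^8) = 95840 s.
Converting: 95840 s ÷ 3600 s/hour = 26.6 hours.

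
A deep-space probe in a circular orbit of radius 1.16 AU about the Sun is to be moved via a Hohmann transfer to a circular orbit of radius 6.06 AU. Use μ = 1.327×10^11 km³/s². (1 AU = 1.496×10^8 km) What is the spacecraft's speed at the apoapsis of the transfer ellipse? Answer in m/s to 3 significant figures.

In km: r₁ = 1.16 × 1.496×10^8 = 1.73536×10^8 km; r₂ = 6.06 × 1.496×10^8 = 9.06576×10^8 km.
The Hohmann ellipse has a_t = (r₁ + r₂)/2 = 5.40056×10^8 km.
The apoapsis of the transfer ellipse is at r = 9.06576×10^8 km.
From the vis-viva equation, v = √[μ(2/r − 1/a_t)] = 6.858 km/s.

v = 6860 m/s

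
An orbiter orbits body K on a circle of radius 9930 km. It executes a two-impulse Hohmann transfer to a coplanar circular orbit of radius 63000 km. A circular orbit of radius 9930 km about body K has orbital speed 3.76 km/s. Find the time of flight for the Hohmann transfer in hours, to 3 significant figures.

t = 16.2 hours

From the circular-orbit relation v² = μ/r at r = 9930 km: μ = v²r = (3.76)² × 9930 = 1.40386×10^5 km³/s².
Semi-major axis of the transfer orbit: a_t = (9930 + 63000)/2 = 36465 km.
Transfer time t = π√(a_t³/μ) = π√((36465)³ / 1.40386×10^5) = 58390 s.
Converting: 58390 s ÷ 3600 s/hour = 16.2 hours.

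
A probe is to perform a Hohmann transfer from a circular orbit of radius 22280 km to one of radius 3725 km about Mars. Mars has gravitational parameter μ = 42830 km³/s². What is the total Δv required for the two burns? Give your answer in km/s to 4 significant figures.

Δv = 1.692 km/s

Semi-major axis of the transfer orbit: a_t = (22280 + 3725)/2 = 13002.5 km.
At r₁ the circular-orbit speed is v₁ = √(μ/r₁) = 1.3865 km/s.
Transfer-orbit speed at r₁ (v² = μ(2/r − 1/a)): v_a = √[μ(2/r₁ − 1/a_t)] = 0.74211 km/s.
First burn Δv₁ = |v_a − v₁| = 0.6444 km/s.
At r₂, v₂ = √(μ/r₂) = 3.391 km/s.
Transfer-orbit speed at r₂: v_p = √[μ(2/r₂ − 1/a_t)] = 4.439 km/s.
Second burn Δv₂ = |v₂ − v_p| = 1.048 km/s.
Δv = Δv₁ + Δv₂ = 0.6444 + 1.048 = 1.692 km/s.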